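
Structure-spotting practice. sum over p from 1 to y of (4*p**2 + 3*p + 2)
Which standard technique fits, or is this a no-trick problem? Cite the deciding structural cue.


Technique: no special technique — this is bookkeeping, not technique: standard formulas for sums of constant-multiple powers of p apply termwise.


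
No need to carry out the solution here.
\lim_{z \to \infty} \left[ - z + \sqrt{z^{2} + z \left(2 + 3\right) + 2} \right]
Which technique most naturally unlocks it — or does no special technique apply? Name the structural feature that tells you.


Best approach: conjugate multiplication — the ∞ − ∞ radical form is the exact trigger for the conjugate maneuver.


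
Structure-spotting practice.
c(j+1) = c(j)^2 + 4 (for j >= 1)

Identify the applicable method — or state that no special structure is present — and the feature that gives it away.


Diagnosis: no special technique — no ansatz, no master substitution, no summation factor survives the nonlinearity here.


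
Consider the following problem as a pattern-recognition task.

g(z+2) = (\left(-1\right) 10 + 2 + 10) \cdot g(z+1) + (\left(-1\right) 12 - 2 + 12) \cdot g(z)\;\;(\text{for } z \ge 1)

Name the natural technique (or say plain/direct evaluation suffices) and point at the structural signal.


Method: the characteristic-root method — the recurrence treats every index alike (constant coefficients, no forcing) — precisely the regime where r^z trials close it.


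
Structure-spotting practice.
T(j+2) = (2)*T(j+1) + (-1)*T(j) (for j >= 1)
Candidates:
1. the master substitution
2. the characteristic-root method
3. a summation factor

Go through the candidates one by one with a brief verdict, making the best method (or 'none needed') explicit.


Best approach: the characteristic-root method — because shifting j leaves the equation's coefficients unchanged, exponential trials reduce it to algebra.
- the master substitution — this is shift-type recursion, outside the divide-and-conquer template.
- the characteristic-root method: applies; the problem has the shape this method handles.
- a summation factor — a summation factor telescopes one-step recursions; this one carries higher-order memory.


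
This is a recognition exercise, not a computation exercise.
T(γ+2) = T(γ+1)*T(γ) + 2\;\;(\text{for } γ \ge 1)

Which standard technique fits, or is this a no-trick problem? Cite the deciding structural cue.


Diagnosis: no special technique — once the recursion is nonlinear, characteristic roots, master substitutions, and summation factors are all off the table.


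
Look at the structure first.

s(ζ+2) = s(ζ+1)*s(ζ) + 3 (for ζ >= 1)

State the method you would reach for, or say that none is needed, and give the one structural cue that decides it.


Method: no special technique — once the recursion is nonlinear, characteristic roots, master substitutions, and summation factors are all off the table.


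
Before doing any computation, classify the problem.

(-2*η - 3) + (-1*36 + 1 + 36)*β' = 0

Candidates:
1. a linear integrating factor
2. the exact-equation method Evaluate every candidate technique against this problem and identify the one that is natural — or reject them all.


Method: no special technique — the slope is a function of η alone, so integrate both sides directly.
- a linear integrating factor — with the unknown absent the integrating factor is a formality; direct integration is the working structure.
- the exact-equation method: no dependence on the unknown anywhere: exactness is a label without content here.


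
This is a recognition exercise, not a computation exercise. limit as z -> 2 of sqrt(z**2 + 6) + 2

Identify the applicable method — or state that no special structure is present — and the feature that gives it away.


Diagnosis: no special technique — the expression is continuous at 2 — substitute and evaluate; no indeterminate form appears.


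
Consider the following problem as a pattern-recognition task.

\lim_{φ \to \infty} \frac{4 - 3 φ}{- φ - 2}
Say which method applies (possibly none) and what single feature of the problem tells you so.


Method: dominant-term comparison — divide by the highest power of φ present: lower-order terms vanish and the dominant ratio remains. Differentiating the expression as a single quotient would eventually settle it as well; matching dominant growth settles it immediately.


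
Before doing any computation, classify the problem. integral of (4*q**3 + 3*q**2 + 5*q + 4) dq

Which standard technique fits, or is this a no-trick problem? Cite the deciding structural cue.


Best approach: no special technique — scan for structure and find none: constant multiples of powers of q, integrate directly.


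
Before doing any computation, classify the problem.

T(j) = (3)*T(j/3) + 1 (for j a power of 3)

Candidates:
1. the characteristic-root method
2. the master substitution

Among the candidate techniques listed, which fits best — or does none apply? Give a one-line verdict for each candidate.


Method: the master substitution — divide-the-index recursion (j/3 inside the call) straightens out once the index is rewritten as 3^m.
- the characteristic-root method — the recursion divides its index rather than shifting it — outside the constant-shift family the root method covers.
- the master substitution: applicable, and directly so.


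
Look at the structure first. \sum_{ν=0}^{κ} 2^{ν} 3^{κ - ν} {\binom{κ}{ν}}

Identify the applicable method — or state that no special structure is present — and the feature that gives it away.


Technique: the binomial theorem — {\binom{κ}{ν}} weighting matched powers of 2 and 3 is the expanded form of (2 + 3)^κ — fold it back up.


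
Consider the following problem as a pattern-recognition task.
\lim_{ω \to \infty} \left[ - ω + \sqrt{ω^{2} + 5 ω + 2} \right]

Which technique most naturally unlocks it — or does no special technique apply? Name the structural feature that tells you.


Best approach: conjugate multiplication — two divergent pieces with a minus sign between them and a radical in the mix: rationalize \sqrt{ω^{2} + 5 ω + 2} - ω before any limit law applies.


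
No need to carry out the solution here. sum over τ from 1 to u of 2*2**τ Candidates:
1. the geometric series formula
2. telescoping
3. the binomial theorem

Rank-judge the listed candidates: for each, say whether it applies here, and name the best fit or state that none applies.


Method: the geometric series formula — consecutive terms stand in a fixed index-free ratio — the geometric sum formula closes it.
- the geometric series formula — yes — fits the structure here.
- telescoping — the terms as presented offer no neighboring cancellation — a telescoping rewrite may exist, but the displayed structure does not hand one over.
- the binomial theorem: the terms do not reassemble into a binomial power.


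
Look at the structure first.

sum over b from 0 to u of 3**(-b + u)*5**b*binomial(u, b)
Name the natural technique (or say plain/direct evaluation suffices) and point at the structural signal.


Method: the binomial theorem — the summand is term b of a binomial expansion in 5 and 3; the whole sum is a single power.


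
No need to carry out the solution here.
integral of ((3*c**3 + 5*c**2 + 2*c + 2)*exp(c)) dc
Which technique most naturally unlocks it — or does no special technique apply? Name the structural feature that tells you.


Method: integration by parts — the integrand splits as 3*c**3 + 5*c**2 + 2*c + 2 times exp(c) — repeatedly differentiating the polynomial part kills it, which is the parts ladder.


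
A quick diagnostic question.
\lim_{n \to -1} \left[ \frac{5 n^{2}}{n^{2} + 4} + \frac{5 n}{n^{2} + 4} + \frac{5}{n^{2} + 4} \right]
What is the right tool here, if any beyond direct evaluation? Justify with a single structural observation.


Method: no special technique — no zero denominators, no indeterminate clash at -1 — substitute and read off the value.


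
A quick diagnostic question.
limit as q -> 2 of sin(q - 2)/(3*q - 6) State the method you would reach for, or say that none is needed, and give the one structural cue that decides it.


Method: l'Hôpital's rule (0/0) — numerator and denominator both vanish at 2 — a genuine 0/0 form, which is exactly when l'Hôpital applies. A first-order expansion at the point is an equally standard path; the rule packages it.


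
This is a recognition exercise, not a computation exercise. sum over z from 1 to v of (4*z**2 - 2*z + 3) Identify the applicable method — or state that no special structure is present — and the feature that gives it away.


Method: no special technique — every summand is a constant multiple of a power of z — apply the standard power-sum identities one degree at a time.


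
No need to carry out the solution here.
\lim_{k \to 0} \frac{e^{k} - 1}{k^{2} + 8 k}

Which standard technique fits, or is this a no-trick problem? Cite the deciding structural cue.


Diagnosis: l'Hôpital's rule (0/0) — numerator and denominator both vanish at 0 — a genuine 0/0 form, which is exactly when l'Hôpital applies. Known elementary limits would finish this too — the rule just bypasses the case analysis.


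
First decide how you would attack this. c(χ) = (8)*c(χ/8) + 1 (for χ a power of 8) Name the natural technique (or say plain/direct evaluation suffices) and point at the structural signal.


Diagnosis: the master substitution — the index is divided (χ/8), not shifted — substitute χ = 8^m to straighten it into a shift recurrence.


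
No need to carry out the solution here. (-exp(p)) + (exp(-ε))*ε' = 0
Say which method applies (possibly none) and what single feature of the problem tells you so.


Verdict: separation of variables — one side of the product carries the independent variable, the other the unknown — the textbook separation shape. An exactness check succeeds on this form as well — separation and the potential function arrive at the same answer, separation more directly.


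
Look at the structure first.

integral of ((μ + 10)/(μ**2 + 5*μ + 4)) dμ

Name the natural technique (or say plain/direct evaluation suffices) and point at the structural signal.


Technique: partial fractions — break μ**2 + 5*μ + 4 into its roots and the integral splits into logarithm-sized bites.


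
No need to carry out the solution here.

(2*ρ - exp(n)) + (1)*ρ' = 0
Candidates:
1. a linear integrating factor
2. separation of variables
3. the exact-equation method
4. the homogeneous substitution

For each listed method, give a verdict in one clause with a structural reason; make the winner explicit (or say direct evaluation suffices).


Best approach: a linear integrating factor — first power of ρ, nonzero forcing: the integrating-factor recipe applies verbatim with p = 2.
- a linear integrating factor — applicable, and directly so.
- separation of variables — the two dependences do not factor apart.
- the exact-equation method — the mixed partial derivatives differ, so the left side is not a total differential.
- the homogeneous substitution — solved for the derivative, the right side changes under joint scaling of the two variables.


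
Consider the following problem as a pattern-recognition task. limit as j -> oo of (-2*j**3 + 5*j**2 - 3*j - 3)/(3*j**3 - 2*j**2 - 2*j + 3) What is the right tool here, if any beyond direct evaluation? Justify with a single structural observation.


Method: dominant-term comparison — divide through by the highest power of j; every lower-order term dies and the dominant terms decide the limit. As a single quotient, the ∞/∞ shape would yield to repeated differentiation as well — the growth comparison gets there in one look.


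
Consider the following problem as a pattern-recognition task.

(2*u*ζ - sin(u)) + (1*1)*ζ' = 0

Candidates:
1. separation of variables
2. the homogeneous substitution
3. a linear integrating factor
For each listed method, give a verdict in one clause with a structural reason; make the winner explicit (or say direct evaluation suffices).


Technique: a linear integrating factor — arrange it as ζ' + 2*u·ζ = (the forcing term) and the integrating factor does the rest.
- separation of variables — the two dependences are entangled, not a clean product of one-variable pieces.
- the homogeneous substitution — solved for the derivative, the right side changes under joint scaling of the two variables.
- a linear integrating factor: yes — fits the structure here.


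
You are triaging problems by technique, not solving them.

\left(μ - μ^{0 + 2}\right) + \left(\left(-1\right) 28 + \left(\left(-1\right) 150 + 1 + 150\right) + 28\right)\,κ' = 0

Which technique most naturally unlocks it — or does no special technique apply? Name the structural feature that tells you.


Diagnosis: no special technique — solved for the derivative, no κ appears — this is antidifferentiation in μ wearing ODE clothing.


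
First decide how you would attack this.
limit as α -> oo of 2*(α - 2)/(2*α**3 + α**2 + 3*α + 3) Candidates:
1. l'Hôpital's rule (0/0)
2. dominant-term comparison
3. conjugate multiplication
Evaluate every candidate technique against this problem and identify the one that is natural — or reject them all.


Best approach: dominant-term comparison — at large α only the top-degree terms survive; compare the leading terms and the limit falls out.
- l'Hôpital's rule (0/0): no 0/0 form appears: written as one quotient, top and bottom both grow without bound, and the ratio is decided by their leading terms.
- dominant-term comparison — applicable, and directly so.
- conjugate multiplication — rationalization has no target — no divergent radical difference appears.


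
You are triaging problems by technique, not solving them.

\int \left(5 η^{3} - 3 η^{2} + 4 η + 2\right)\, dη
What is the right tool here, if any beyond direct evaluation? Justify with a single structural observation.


Technique: no special technique — scan for structure and find none: constant multiples of powers of η, integrate directly.


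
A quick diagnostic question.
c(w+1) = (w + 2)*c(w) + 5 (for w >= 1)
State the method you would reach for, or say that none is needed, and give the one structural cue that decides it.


Technique: a summation factor — one step of memory with a weight w + 2 that changes as the index grows — the summation-factor construction is built for this.


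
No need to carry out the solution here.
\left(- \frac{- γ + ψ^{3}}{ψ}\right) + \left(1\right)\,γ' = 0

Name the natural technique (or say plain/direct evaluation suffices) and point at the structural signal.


Best approach: a linear integrating factor — the unknown enters only to the first power against a nonzero forcing term — the integrating-factor template applies directly.


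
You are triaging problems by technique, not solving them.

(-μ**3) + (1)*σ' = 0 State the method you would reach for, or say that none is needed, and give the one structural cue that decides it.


Diagnosis: no special technique — solved for the derivative, no σ appears — this is antidifferentiation in μ wearing ODE clothing.


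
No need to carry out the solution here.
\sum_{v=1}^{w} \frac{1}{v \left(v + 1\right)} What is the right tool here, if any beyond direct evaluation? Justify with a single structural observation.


Verdict: telescoping — after splitting \frac{1}{v \left(v + 1\right)} into partial fractions, the pieces are shifted copies of one function and cancel telescopically.


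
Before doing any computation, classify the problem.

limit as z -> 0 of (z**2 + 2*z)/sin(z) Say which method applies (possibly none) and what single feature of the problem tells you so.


Technique: l'Hôpital's rule (0/0) — substituting 0 gives 0 over 0; differentiate top and bottom once and re-evaluate. One could equally expand both pieces locally and compare leading terms; the rule does that in one stroke.


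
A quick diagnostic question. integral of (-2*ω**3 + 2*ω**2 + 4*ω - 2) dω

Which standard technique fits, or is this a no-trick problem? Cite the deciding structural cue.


Technique: no special technique — scan for structure and find none: constant multiples of powers of ω, integrate directly.


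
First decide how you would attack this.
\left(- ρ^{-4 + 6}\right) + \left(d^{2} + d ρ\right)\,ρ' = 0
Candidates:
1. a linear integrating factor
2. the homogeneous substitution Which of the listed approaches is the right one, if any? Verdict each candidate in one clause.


Technique: the homogeneous substitution — the slope is degree-zero homogeneous: the ratio substitution v = ρ/d collapses it. Suitably rearranged — at times with the variables' roles exchanged — this doubles as a Bernoulli equation; the homogeneous reading needs no such setup.
- a linear integrating factor: a nonlinear term in the unknown puts this outside the integrating-factor template.
- the homogeneous substitution — yes — fits the structure here.


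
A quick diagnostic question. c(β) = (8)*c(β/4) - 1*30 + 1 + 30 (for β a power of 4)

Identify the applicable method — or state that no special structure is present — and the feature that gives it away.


Best approach: the master substitution — the argument β/4 divides the index by 4; the standard β = 4^m substitution converts it to a constant-shift recurrence.


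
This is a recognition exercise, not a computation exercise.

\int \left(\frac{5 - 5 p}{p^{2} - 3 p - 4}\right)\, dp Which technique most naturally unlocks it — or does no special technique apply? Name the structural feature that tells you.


Method: partial fractions — the integrand is a proper rational function and its denominator p^{2} - 3 p - 4 factors into distinct pieces, so it splits into simple fractions.


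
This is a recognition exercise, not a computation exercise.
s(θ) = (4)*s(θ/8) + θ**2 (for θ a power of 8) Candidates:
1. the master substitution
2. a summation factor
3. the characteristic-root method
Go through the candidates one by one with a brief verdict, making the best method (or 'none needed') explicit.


Method: the master substitution — divide-the-index recursion (θ/8 inside the call) straightens out once the index is rewritten as 8^m.
- the master substitution — yes — fits the structure here.
- a summation factor: the recursion divides its index rather than shifting it — there is no previous-term chain for a summation factor to telescope.
- the characteristic-root method — a divided-index call is not the fixed-shift linear shape that characteristic roots solve.


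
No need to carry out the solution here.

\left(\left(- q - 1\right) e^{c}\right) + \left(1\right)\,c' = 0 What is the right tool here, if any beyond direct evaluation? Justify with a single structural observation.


Best approach: separation of variables — one side of the product carries the independent variable, the other the unknown — the textbook separation shape.


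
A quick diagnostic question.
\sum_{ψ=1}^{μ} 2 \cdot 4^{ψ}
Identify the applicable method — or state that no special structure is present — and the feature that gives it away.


Method: the geometric series formula — check a ratio of consecutive terms: it is 4, independent of the index, so the geometric formula closes the sum.


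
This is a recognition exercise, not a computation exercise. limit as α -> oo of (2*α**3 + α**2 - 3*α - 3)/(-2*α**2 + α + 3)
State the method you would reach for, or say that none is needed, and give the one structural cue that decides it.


Best approach: dominant-term comparison — growth-rate triage: the leading powers of α decide the limit, everything else is noise. As a single quotient, the ∞/∞ shape would yield to repeated differentiation as well — the growth comparison gets there in one look.


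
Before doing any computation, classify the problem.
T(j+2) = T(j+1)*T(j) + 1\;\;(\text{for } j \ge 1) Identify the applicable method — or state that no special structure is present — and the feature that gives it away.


Best approach: no special technique — each new value is a nonlinear function of earlier ones — scaling arguments and superposition both fail.


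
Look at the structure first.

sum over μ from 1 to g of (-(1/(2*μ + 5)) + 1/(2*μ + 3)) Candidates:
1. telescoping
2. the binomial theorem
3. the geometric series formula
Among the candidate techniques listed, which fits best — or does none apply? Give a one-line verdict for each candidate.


Technique: telescoping — the piece each term subtracts is 1/(2*μ + 3) advanced by one index, and it reappears with a plus sign leading the following term — the sum collapses to its boundary terms.
- telescoping: applies; the problem has the shape this method handles.
- the binomial theorem: no binomial coefficients pair up with complementary powers here.
- the geometric series formula: the ratio of consecutive terms depends on the index.


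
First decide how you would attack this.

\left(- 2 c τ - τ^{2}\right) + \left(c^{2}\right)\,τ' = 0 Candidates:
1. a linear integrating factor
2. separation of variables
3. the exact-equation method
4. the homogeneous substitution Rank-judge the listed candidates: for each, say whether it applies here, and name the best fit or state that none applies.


Diagnosis: the homogeneous substitution — scaling c and τ together leaves the slope fixed — it depends only on τ/c, so substitute the ratio. This doubles as a Bernoulli equation in the unknown as written; the homogeneous route needs no setup at all.
- a linear integrating factor: a nonlinear term in the unknown puts this outside the integrating-factor template.
- separation of variables: no division isolates the independent variable from the unknown.
- the exact-equation method: exactness fails on the nose — the mixed partials do not match.
- the homogeneous substitution: yes, a natural case for it.


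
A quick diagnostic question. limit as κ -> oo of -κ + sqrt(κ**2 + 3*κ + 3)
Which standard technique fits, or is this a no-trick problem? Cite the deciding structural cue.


Technique: conjugate multiplication — two divergent pieces with a minus sign between them and a radical in the mix: rationalize sqrt(κ**2 + 3*κ + 3) - κ before any limit law applies.


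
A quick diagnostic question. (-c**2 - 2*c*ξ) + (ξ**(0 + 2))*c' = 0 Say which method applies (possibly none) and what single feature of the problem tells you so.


Method: the homogeneous substitution — the slope's numerator and denominator share total degree; set v = c/ξ and the equation drops to separable form. This doubles as a Bernoulli equation in the unknown as written; the homogeneous route needs no setup at all.


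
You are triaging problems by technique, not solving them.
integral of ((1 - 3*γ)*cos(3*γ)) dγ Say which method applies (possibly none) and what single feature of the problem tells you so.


Best approach: integration by parts — 1 - 3*γ dies after finitely many derivatives while cos(3*γ) cycles under integration — the tabular/parts setup.


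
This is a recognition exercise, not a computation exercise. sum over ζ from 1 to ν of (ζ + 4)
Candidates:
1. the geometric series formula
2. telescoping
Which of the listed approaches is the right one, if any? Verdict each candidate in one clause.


Technique: no special technique — this is bookkeeping, not technique: standard formulas for sums of constant-multiple powers of ζ apply termwise.
- the geometric series formula — there is no constant term-to-term ratio.
- telescoping: writing out consecutive terms as given produces no pairwise cancellation.


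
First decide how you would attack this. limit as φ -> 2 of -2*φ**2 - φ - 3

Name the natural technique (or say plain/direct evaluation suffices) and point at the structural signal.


Best approach: no special technique — no vanishing denominator and no indeterminate clash at the point — evaluation is immediate.


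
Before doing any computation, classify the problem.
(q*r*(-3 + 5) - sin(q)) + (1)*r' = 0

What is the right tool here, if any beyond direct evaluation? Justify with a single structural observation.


Best approach: a linear integrating factor — linear in the unknown with genuine forcing: multiply through by the exponential of the integrated coefficient and the left side closes into one derivative.


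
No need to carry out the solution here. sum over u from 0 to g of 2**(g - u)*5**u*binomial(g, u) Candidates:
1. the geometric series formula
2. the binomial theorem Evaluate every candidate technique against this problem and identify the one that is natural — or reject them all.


Verdict: the binomial theorem — the binomial coefficients weight matched powers of 5 and 2, which is exactly the expansion of a binomial power.
- the geometric series formula — consecutive terms are not related by a fixed multiplier.
- the binomial theorem: applicable, and directly so.


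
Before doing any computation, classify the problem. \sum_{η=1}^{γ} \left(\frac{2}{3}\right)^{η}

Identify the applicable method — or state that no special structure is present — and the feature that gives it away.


Method: the geometric series formula — consecutive terms stand in a fixed index-free ratio — the geometric sum formula closes it.


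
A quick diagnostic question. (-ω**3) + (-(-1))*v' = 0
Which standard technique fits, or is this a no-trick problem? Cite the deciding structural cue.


Method: no special technique — solved for the derivative, no v appears — this is antidifferentiation in ω wearing ODE clothing.


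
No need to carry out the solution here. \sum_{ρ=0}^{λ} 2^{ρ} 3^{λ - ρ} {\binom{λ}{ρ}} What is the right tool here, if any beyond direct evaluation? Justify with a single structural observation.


Best approach: the binomial theorem — terms weighting {\binom{λ}{ρ}} against matched powers of 2 and 3 reassemble into (2 + 3)^λ by the binomial theorem.


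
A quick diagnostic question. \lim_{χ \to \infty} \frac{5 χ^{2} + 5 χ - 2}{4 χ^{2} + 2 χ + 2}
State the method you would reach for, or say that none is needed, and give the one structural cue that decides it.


Method: dominant-term comparison — at large χ only the top-degree terms survive; compare the leading terms and the limit falls out. Differentiating the expression as a single quotient would eventually settle it as well; matching dominant growth settles it immediately.


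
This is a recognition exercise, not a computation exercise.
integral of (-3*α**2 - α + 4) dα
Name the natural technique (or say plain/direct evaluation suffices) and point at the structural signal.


Diagnosis: no special technique — the integrand is a sum of constant multiples of powers of α — integrate term by term.


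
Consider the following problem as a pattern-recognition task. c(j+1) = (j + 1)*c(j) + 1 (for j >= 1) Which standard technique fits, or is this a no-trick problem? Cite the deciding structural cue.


Method: a summation factor — an index-dependent multiplier j + 1 rules out characteristic roots; a summation factor converts it to a pure difference.


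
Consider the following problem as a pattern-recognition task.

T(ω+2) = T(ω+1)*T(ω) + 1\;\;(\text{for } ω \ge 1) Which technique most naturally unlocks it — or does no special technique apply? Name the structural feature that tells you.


Diagnosis: no special technique — the recurrence is nonlinear in the sequence values; study it directly, no linear machinery applies.


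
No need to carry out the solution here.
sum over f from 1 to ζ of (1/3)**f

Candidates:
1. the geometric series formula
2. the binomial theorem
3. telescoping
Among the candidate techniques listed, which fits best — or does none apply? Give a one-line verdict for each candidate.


Best approach: the geometric series formula — term-over-term division gives 1/3 every time — index-free ratio, geometric sum formula applies.
- the geometric series formula — a fit — the right tool for this form.
- the binomial theorem — no binomial coefficients pair up with complementary powers here.
- telescoping — in the displayed form, no term reappears at a neighboring index to cancel against.


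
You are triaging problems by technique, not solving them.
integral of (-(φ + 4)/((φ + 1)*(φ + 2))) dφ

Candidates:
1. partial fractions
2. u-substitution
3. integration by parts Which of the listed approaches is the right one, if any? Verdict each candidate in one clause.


Method: partial fractions — the bottom factors while the top stays lower-degree — split into simple fractions and integrate piece by piece.
- partial fractions: yes — fits the structure here.
- u-substitution: no subexpression of the integrand pairs with its own derivative as a factor — individual terms may offer their own substitutions, but any change of variable covering the whole integral would have to be constructed from outside the expression.
- integration by parts — the integrand does not split as a nonconstant polynomial times an exp, sine, cosine of a linear argument, or logarithm — no polynomial-kernel parts product to differentiate one side of.


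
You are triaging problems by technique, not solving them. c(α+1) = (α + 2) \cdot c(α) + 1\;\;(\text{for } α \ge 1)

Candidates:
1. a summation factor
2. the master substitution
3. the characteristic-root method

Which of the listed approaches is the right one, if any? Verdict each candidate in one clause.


Method: a summation factor — one step of memory with a weight α + 2 that changes as the index grows — the summation-factor construction is built for this.
- a summation factor: yes, a natural case for it.
- the master substitution: there is no divide-the-index recursive argument.
- the characteristic-root method — the coefficients vary with the index, breaking the constant-coefficient structure the method needs.


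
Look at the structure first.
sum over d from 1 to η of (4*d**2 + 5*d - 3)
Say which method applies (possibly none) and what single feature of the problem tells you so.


Best approach: no special technique — Faulhaber territory: sum each constant-multiple power of d with its closed-form formula, no trick required.


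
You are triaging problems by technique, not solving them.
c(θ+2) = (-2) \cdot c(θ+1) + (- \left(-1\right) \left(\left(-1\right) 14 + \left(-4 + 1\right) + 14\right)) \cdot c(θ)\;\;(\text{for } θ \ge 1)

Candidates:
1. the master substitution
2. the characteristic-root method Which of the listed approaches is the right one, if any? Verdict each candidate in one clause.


Technique: the characteristic-root method — shift-invariance with fixed coefficients calls for exponential trials; the characteristic polynomial finds every r^θ.
- the master substitution — the recursion steps by a constant offset, so exponential reindexing is pointless.
- the characteristic-root method: yes, a natural case for it.


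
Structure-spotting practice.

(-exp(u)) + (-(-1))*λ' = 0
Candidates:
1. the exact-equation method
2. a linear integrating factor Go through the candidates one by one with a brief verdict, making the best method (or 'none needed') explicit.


Verdict: no special technique — the slope is a pure function of u; integrate both sides and be done.
- the exact-equation method: no dependence on the unknown anywhere: exactness is a label without content here.
- a linear integrating factor — with the unknown absent the integrating factor is a formality; direct integration is the working structure.


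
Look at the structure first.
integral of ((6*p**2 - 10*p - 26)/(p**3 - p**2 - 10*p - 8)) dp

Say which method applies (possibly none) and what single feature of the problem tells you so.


Verdict: partial fractions — the bottom, p**3 - p**2 - 10*p - 8, comes apart into simple factors, and a proper rational function over split factors decomposes.


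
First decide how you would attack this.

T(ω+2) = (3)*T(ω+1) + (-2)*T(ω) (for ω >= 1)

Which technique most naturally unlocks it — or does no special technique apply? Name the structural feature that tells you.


Best approach: the characteristic-root method — every coefficient is a fixed number and the forcing is zero — substitute r^ω and read off the root equation.


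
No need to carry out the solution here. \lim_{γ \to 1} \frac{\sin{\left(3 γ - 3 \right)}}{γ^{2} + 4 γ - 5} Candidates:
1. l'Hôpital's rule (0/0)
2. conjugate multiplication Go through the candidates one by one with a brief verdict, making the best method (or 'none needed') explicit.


Diagnosis: l'Hôpital's rule (0/0) — both numerator and denominator vanish at 1: the genuine 0/0 indeterminate that l'Hôpital exists for. One could equally expand both pieces locally and compare leading terms; the rule does that in one stroke.
- l'Hôpital's rule (0/0): yes, a natural case for it.
- conjugate multiplication: multiplying by a conjugate would not remove any indeterminacy here.


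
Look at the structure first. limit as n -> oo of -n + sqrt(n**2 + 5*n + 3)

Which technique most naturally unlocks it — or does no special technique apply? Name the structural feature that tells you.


Diagnosis: conjugate multiplication — an infinity-minus-infinity difference with a surviving radical — multiply by the conjugate to cancel the divergence.


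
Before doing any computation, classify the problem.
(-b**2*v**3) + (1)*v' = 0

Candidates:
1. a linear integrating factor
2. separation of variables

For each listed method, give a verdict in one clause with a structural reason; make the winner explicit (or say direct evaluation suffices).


Verdict: separation of variables — solved for the derivative, the right side factors as b**2 times v**3 — all b-dependence separates from all v-dependence.
- a linear integrating factor — the unknown enters nonlinearly (through a power, a denominator, or a transcendental function), which the linear integrating-factor recipe cannot absorb as-is — any repair would come from a preliminary substitution, not the factor.
- separation of variables — yes, a natural case for it.


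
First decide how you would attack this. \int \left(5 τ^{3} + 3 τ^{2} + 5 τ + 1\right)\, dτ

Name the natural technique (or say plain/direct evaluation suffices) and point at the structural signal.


Diagnosis: no special technique — scan for structure and find none: constant multiples of powers of τ, integrate directly.


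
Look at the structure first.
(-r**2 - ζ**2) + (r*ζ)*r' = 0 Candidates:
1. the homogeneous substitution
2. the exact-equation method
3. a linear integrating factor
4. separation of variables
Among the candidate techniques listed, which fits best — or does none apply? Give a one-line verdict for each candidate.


Technique: the homogeneous substitution — the slope is degree-zero homogeneous: the ratio substitution v = r/ζ collapses it. A Bernoulli rewrite works here as the equation stands — the homogeneous substitution is the more immediate reading.
- the homogeneous substitution: applies; the problem has the shape this method handles.
- the exact-equation method: exactness fails on the nose — the mixed partials do not match.
- a linear integrating factor — the unknown enters nonlinearly (through a power, a denominator, or a transcendental function), which the linear integrating-factor recipe cannot absorb as-is — any repair would come from a preliminary substitution, not the factor.
- separation of variables: no algebra isolates the independent variable on one side and the unknown on the other.


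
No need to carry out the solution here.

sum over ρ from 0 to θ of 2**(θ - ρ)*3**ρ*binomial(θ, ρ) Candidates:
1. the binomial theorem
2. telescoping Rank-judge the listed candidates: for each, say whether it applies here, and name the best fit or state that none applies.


Verdict: the binomial theorem — terms weighting binomial(θ, ρ) against matched powers of 3 and 2 reassemble into (3 + 2)^θ by the binomial theorem.
- the binomial theorem: a fit — the right tool for this form.
- telescoping: the terms as presented offer no neighboring cancellation — a telescoping rewrite may exist, but the displayed structure does not hand one over.


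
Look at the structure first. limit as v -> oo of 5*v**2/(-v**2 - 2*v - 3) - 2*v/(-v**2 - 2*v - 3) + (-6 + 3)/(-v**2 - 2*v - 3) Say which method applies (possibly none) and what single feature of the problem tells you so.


Verdict: dominant-term comparison — at large v only the top-degree terms survive; compare the leading terms and the limit falls out. l'Hôpital's at-infinity variant applies to the expression viewed as a single quotient; the leading-term comparison is the direct route.


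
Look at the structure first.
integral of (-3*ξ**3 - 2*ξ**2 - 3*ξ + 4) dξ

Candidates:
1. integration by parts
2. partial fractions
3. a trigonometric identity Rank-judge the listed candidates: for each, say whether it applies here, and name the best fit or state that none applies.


Method: no special technique — a term-by-term power-rule job in ξ; no substitution or rearrangement earns its keep here.
- integration by parts: splitting off a factor buys nothing — the integrand integrates directly without parts.
- partial fractions: the expression is not a ratio of polynomials that decomposes further.
- a trigonometric identity: no sine or cosine appears, so there is nothing for a trigonometric identity to act on.


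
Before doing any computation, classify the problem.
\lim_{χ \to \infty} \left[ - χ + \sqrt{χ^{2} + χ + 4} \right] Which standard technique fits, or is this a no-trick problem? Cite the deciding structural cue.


Method: conjugate multiplication — two divergent pieces with a minus sign between them and a radical in the mix: rationalize \sqrt{χ^{2} + χ + 4} - χ before any limit law applies.


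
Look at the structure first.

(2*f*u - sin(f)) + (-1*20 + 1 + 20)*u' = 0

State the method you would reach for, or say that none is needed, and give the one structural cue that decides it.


Best approach: a linear integrating factor — arrange it as u' + 2*f·u = (the forcing term) and the integrating factor does the rest.


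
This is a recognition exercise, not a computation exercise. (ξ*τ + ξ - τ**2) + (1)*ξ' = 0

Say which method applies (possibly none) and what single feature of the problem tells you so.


Best approach: a linear integrating factor — the unknown enters only to the first power against a nonzero forcing term — the integrating-factor template applies directly.


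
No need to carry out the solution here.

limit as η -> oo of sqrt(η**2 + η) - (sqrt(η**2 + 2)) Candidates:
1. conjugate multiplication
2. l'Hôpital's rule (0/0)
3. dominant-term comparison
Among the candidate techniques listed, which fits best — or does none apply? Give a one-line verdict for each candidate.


Method: conjugate multiplication — an infinity-minus-infinity difference with a surviving radical — multiply by the conjugate to cancel the divergence.
- conjugate multiplication: yes — fits the structure here.
- l'Hôpital's rule (0/0) — substitution produces ∞ − ∞ rather than a vanishing quotient; the rule needs a 0/0 ratio to act on.
- dominant-term comparison — this limit is not decided by comparing polynomial growth at infinity.


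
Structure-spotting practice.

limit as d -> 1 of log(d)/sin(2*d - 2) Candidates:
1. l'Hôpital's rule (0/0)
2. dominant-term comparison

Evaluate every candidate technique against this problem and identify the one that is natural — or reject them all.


Best approach: l'Hôpital's rule (0/0) — plug in 1: top and bottom both hit zero, so differentiate each and retry. Expanding numerator and denominator to first order gives the same value — the rule automates exactly that.
- l'Hôpital's rule (0/0): a fit — the right tool for this form.
- dominant-term comparison — this is not a rational comparison of growth rates at infinity.
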